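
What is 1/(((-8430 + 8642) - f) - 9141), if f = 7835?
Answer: -1/16764 ≈ -5.9652e-5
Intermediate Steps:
1/(((-8430 + 8642) - f) - 9141) = 1/(((-8430 + 8642) - 1*7835) - 9141) = 1/((212 - 7835) - 9141) = 1/(-7623 - 9141) = 1/(-16764) = -1/16764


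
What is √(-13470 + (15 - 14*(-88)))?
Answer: I*√12223 ≈ 110.56*I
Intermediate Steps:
√(-13470 + (15 - 14*(-88))) = √(-13470 + (15 + 1232)) = √(-13470 + 1247) = √(-12223) = I*√12223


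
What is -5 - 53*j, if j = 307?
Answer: -16276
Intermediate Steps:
-5 - 53*j = -5 - 53*307 = -5 - 16271 = -16276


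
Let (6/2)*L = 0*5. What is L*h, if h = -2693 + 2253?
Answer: 0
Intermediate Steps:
L = 0 (L = (0*5)/3 = (1/3)*0 = 0)
h = -440
L*h = 0*(-440) = 0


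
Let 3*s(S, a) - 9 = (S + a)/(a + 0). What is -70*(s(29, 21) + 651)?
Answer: -412520/9 ≈ -45836.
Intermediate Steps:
s(S, a) = 3 + (S + a)/(3*a) (s(S, a) = 3 + ((S + a)/(a + 0))/3 = 3 + ((S + a)/a)/3 = 3 + (S + a)/(3*a))
-70*(s(29, 21) + 651) = -70*((⅓)*(29 + 10*21)/21 + 651) = -70*((⅓)*(1/21)*(29 + 210) + 651) = -70*((⅓)*(1/21)*239 + 651) = -70*(239/63 + 651) = -70*41252/63 = -412520/9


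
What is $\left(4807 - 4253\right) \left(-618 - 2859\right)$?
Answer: $-1926258$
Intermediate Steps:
$\left(4807 - 4253\right) \left(-618 - 2859\right) = 554 \left(-3477\right) = -1926258$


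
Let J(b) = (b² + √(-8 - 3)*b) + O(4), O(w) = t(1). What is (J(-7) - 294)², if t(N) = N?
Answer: 58997 + 3416*I*√11 ≈ 58997.0 + 11330.0*I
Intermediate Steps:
O(w) = 1
J(b) = 1 + b² + I*b*√11 (J(b) = (b² + √(-8 - 3)*b) + 1 = (b² + √(-11)*b) + 1 = (b² + (I*√11)*b) + 1 = (b² + I*b*√11) + 1 = 1 + b² + I*b*√11)
(J(-7) - 294)² = ((1 + (-7)² + I*(-7)*√11) - 294)² = ((1 + 49 - 7*I*√11) - 294)² = ((50 - 7*I*√11) - 294)² = (-244 - 7*I*√11)²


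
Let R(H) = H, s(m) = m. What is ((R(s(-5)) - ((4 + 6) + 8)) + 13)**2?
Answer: 100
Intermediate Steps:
((R(s(-5)) - ((4 + 6) + 8)) + 13)**2 = ((-5 - ((4 + 6) + 8)) + 13)**2 = ((-5 - (10 + 8)) + 13)**2 = ((-5 - 1*18) + 13)**2 = ((-5 - 18) + 13)**2 = (-23 + 13)**2 = (-10)**2 = 100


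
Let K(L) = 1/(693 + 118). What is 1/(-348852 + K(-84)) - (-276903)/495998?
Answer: 78340709572435/140327243778058 ≈ 0.55827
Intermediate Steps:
K(L) = 1/811
1/(-348852 + K(-84)) - (-276903)/495998 = 1/(-348852 + 1/811) - (-276903)/495998 = 1/(-282918971/811) - (-276903)/495998 = -811/282918971 - 1*(-276903/495998) = -811/282918971 + 276903/495998 = 78340709572435/140327243778058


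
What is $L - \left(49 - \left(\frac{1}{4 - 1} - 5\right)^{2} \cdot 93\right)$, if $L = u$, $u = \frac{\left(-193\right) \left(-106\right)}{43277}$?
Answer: $\frac{256650707}{129831} \approx 1976.8$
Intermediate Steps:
$u = \frac{20458}{43277}$ ($u = 20458 \cdot \frac{1}{43277} = \frac{20458}{43277} \approx 0.47272$)
$L = \frac{20458}{43277} \approx 0.47272$
$L - \left(49 - \left(\frac{1}{4 - 1} - 5\right)^{2} \cdot 93\right) = \frac{20458}{43277} - \left(49 - \left(\frac{1}{4 - 1} - 5\right)^{2} \cdot 93\right) = \frac{20458}{43277} - \left(49 - \left(\frac{1}{3} - 5\right)^{2} \cdot 93\right) = \frac{20458}{43277} - \left(49 - \left(- \frac{14}{3}\right)^{2} \cdot 93\right) = \frac{20458}{43277} + \left(\frac{196}{9} \cdot 93 - 49\right) = \frac{20458}{43277} + \left(\frac{6076}{3} - 49\right) = \frac{20458}{43277} + \frac{5929}{3} = \frac{256650707}{129831}$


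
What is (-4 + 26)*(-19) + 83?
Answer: -335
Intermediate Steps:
(-4 + 26)*(-19) + 83 = 22*(-19) + 83 = -418 + 83 = -335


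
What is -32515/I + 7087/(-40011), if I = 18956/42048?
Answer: -1953671508539/27087447 ≈ -72125.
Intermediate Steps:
I = 4739/10512 (I = 18956*(1/42048) = 4739/10512 ≈ 0.45082)
-32515/I + 7087/(-40011) = -32515/4739/10512 + 7087/(-40011) = -32515*10512/4739 + 7087*(-1/40011) = -48828240/677 - 7087/40011 = -1953671508539/27087447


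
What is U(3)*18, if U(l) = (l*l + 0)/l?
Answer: 54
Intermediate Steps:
U(l) = l (U(l) = (l**2 + 0)/l = l**2/l = l)
U(3)*18 = 3*18 = 54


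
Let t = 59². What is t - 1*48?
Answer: 3433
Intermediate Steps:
t = 3481
t - 1*48 = 3481 - 1*48 = 3481 - 48 = 3433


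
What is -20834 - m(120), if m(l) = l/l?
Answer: -20835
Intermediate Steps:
m(l) = 1
-20834 - m(120) = -20834 - 1*1 = -20834 - 1 = -20835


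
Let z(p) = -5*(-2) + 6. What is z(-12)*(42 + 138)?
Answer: 2880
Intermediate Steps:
z(p) = 16 (z(p) = 10 + 6 = 16)
z(-12)*(42 + 138) = 16*(42 + 138) = 16*180 = 2880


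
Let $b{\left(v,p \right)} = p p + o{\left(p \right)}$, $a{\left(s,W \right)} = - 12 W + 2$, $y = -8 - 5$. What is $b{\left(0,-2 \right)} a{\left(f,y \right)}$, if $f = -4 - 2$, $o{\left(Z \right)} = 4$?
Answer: $1264$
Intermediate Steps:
$y = -13$ ($y = -8 - 5 = -13$)
$f = -6$
$a{\left(s,W \right)} = 2 - 12 W$
$b{\left(v,p \right)} = 4 + p^{2}$ ($b{\left(v,p \right)} = p p + 4 = p^{2} + 4 = 4 + p^{2}$)
$b{\left(0,-2 \right)} a{\left(f,y \right)} = \left(4 + \left(-2\right)^{2}\right) \left(2 - -156\right) = \left(4 + 4\right) \left(2 + 156\right) = 8 \cdot 158 = 1264$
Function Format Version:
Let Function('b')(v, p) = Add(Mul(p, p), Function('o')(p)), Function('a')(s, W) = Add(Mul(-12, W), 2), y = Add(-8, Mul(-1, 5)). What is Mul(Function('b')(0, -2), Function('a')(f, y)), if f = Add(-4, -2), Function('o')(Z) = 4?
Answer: 1264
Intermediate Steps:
y = -13 (y = Add(-8, -5) = -13)
f = -6
Function('a')(s, W) = Add(2, Mul(-12, W))
Function('b')(v, p) = Add(4, Pow(p, 2)) (Function('b')(v, p) = Add(Mul(p, p), 4) = Add(Pow(p, 2), 4) = Add(4, Pow(p, 2)))
Mul(Function('b')(0, -2), Function('a')(f, y)) = Mul(Add(4, Pow(-2, 2)), Add(2, Mul(-12, -13))) = Mul(Add(4, 4), Add(2, 156)) = Mul(8, 158) = 1264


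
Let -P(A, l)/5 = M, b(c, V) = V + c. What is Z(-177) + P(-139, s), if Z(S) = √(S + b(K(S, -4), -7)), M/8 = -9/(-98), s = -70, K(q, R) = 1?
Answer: -180/49 + I*√183 ≈ -3.6735 + 13.528*I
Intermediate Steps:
M = 36/49 (M = 8*(-9/(-98)) = 8*(-9*(-1/98)) = 8*(9/98) = 36/49 ≈ 0.73469)
P(A, l) = -180/49 (P(A, l) = -5*36/49 = -180/49)
Z(S) = √(-6 + S) (Z(S) = √(S + (-7 + 1)) = √(S - 6) = √(-6 + S))
Z(-177) + P(-139, s) = √(-6 - 177) - 180/49 = √(-183) - 180/49 = I*√183 - 180/49 = -180/49 + I*√183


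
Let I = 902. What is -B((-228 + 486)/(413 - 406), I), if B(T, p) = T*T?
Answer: -66564/49 ≈ -1358.4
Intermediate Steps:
B(T, p) = T**2
-B((-228 + 486)/(413 - 406), I) = -((-228 + 486)/(413 - 406))**2 = -(258/7)**2 = -1*66564/49 = -66564/49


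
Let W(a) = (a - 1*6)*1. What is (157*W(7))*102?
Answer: 16014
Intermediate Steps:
W(a) = -6 + a (W(a) = (a - 6)*1 = (-6 + a)*1 = -6 + a)
(157*W(7))*102 = (157*(-6 + 7))*102 = (157*1)*102 = 157*102 = 16014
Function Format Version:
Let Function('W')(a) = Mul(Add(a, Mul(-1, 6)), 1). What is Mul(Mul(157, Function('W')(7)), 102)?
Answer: 16014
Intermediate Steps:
Function('W')(a) = Add(-6, a) (Function('W')(a) = Mul(Add(a, -6), 1) = Mul(Add(-6, a), 1) = Add(-6, a))
Mul(Mul(157, Function('W')(7)), 102) = Mul(Mul(157, Add(-6, 7)), 102) = Mul(Mul(157, 1), 102) = Mul(157, 102) = 16014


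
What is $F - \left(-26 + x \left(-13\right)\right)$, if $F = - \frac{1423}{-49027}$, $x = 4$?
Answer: $\frac{3825529}{49027} \approx 78.029$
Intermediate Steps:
$F = \frac{1423}{49027}$ ($F = \left(-1423\right) \left(- \frac{1}{49027}\right) = \frac{1423}{49027} \approx 0.029025$)
$F - \left(-26 + x \left(-13\right)\right) = \frac{1423}{49027} - \left(-26 + 4 \left(-13\right)\right) = \frac{1423}{49027} - \left(-26 - 52\right) = \frac{1423}{49027} - -78 = \frac{1423}{49027} + 78 = \frac{3825529}{49027}$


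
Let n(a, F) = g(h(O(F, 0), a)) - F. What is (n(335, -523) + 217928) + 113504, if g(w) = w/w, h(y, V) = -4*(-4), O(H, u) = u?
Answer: 331956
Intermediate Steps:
h(y, V) = 16
g(w) = 1
n(a, F) = 1 - F
(n(335, -523) + 217928) + 113504 = ((1 - 1*(-523)) + 217928) + 113504 = ((1 + 523) + 217928) + 113504 = (524 + 217928) + 113504 = 218452 + 113504 = 331956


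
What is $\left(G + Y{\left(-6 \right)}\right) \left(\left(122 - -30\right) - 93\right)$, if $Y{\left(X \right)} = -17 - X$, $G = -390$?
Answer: $-23659$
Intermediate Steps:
$\left(G + Y{\left(-6 \right)}\right) \left(\left(122 - -30\right) - 93\right) = \left(-390 - 11\right) \left(\left(122 - -30\right) - 93\right) = \left(-390 + \left(-17 + 6\right)\right) \left(\left(122 + 30\right) - 93\right) = \left(-390 - 11\right) \left(152 - 93\right) = \left(-401\right) 59 = -23659$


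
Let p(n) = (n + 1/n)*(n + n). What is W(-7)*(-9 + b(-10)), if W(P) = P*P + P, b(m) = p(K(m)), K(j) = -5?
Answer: 1806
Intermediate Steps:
p(n) = 2*n*(n + 1/n) (p(n) = (n + 1/n)*(2*n) = 2*n*(n + 1/n))
b(m) = 52 (b(m) = 2 + 2*(-5)² = 2 + 2*25 = 2 + 50 = 52)
W(P) = P + P² (W(P) = P² + P = P + P²)
W(-7)*(-9 + b(-10)) = (-7*(1 - 7))*(-9 + 52) = -7*(-6)*43 = 42*43 = 1806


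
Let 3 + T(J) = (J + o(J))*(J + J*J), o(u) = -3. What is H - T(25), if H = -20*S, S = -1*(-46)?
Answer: -15217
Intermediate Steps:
S = 46
T(J) = -3 + (-3 + J)*(J + J²) (T(J) = -3 + (J - 3)*(J + J*J) = -3 + (-3 + J)*(J + J²))
H = -920 (H = -20*46 = -920)
H - T(25) = -920 - (-3 + 25³ - 3*25 - 2*25²) = -920 - (-3 + 15625 - 75 - 2*625) = -920 - (-3 + 15625 - 75 - 1250) = -920 - 1*14297 = -920 - 14297 = -15217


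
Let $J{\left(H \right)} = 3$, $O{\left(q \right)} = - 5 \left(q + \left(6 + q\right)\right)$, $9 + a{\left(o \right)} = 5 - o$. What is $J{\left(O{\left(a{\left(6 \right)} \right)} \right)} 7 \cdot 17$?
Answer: $357$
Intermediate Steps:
$a{\left(o \right)} = -4 - o$ ($a{\left(o \right)} = -9 - \left(-5 + o\right) = -4 - o$)
$O{\left(q \right)} = -30 - 10 q$ ($O{\left(q \right)} = - 5 \left(6 + 2 q\right) = -30 - 10 q$)
$J{\left(O{\left(a{\left(6 \right)} \right)} \right)} 7 \cdot 17 = 3 \cdot 7 \cdot 17 = 21 \cdot 17 = 357$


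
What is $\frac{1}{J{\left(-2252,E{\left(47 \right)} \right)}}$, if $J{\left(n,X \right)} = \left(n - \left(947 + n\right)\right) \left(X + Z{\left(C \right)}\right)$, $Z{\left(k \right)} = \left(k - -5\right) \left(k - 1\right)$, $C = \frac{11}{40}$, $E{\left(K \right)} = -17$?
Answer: $\frac{1600}{31553093} \approx 5.0708 \cdot 10^{-5}$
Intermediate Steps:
$C = \frac{11}{40}$ ($C = 11 \cdot \frac{1}{40} = \frac{11}{40} \approx 0.275$)
$Z{\left(k \right)} = \left(-1 + k\right) \left(5 + k\right)$ ($Z{\left(k \right)} = \left(k + 5\right) \left(-1 + k\right) = \left(5 + k\right) \left(-1 + k\right) = \left(-1 + k\right) \left(5 + k\right)$)
$J{\left(n,X \right)} = \frac{5794693}{1600} - 947 X$ ($J{\left(n,X \right)} = \left(n - \left(947 + n\right)\right) \left(X + \left(-5 + \left(\frac{11}{40}\right)^{2} + 4 \cdot \frac{11}{40}\right)\right) = - 947 \left(X + \left(-5 + \frac{121}{1600} + \frac{11}{10}\right)\right) = - 947 \left(X - \frac{6119}{1600}\right) = - 947 \left(- \frac{6119}{1600} + X\right) = \frac{5794693}{1600} - 947 X$)
$\frac{1}{J{\left(-2252,E{\left(47 \right)} \right)}} = \frac{1}{\frac{5794693}{1600} - -16099} = \frac{1}{\frac{5794693}{1600} + 16099} = \frac{1}{\frac{31553093}{1600}} = \frac{1600}{31553093}$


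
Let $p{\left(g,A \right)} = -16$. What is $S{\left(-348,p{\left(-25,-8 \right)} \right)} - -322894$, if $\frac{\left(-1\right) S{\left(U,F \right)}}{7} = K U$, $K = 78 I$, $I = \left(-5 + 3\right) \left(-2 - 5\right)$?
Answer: $2983006$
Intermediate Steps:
$I = 14$ ($I = \left(-2\right) \left(-7\right) = 14$)
$K = 1092$ ($K = 78 \cdot 14 = 1092$)
$S{\left(U,F \right)} = - 7644 U$ ($S{\left(U,F \right)} = - 7 \cdot 1092 U = - 7644 U$)
$S{\left(-348,p{\left(-25,-8 \right)} \right)} - -322894 = \left(-7644\right) \left(-348\right) - -322894 = 2660112 + 322894 = 2983006$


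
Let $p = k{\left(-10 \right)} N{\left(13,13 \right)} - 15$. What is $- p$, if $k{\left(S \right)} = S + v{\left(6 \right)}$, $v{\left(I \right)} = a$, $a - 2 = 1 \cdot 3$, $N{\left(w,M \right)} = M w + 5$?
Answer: $885$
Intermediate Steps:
$N{\left(w,M \right)} = 5 + M w$
$a = 5$ ($a = 2 + 1 \cdot 3 = 2 + 3 = 5$)
$v{\left(I \right)} = 5$
$k{\left(S \right)} = 5 + S$ ($k{\left(S \right)} = S + 5 = 5 + S$)
$p = -885$ ($p = \left(5 - 10\right) \left(5 + 13 \cdot 13\right) - 15 = - 5 \left(5 + 169\right) - 15 = \left(-5\right) 174 - 15 = -870 - 15 = -885$)
$- p = \left(-1\right) \left(-885\right) = 885$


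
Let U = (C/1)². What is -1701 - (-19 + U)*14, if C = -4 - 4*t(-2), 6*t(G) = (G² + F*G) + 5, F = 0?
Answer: -2835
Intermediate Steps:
t(G) = ⅚ + G²/6 (t(G) = ((G² + 0*G) + 5)/6 = ((G² + 0) + 5)/6 = (G² + 5)/6 = (5 + G²)/6 = ⅚ + G²/6)
C = -10 (C = -4 - 4*(⅚ + (⅙)*(-2)²) = -4 - 4*(⅚ + (⅙)*4) = -4 - 4*(⅚ + ⅔) = -4 - 4*3/2 = -4 - 6 = -10)
U = 100 (U = (-10/1)² = (-10*1)² = (-10)² = 100)
-1701 - (-19 + U)*14 = -1701 - (-19 + 100)*14 = -1701 - 81*14 = -1701 - 1*1134 = -1701 - 1134 = -2835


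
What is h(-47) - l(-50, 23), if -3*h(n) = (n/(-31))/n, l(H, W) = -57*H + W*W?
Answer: -314246/93 ≈ -3379.0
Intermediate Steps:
l(H, W) = W² - 57*H (l(H, W) = -57*H + W² = W² - 57*H)
h(n) = 1/93 (h(n) = -n/(-31)/(3*n) = -n*(-1/31)/(3*n) = -(-n/31)/(3*n) = -⅓*(-1/31) = 1/93)
h(-47) - l(-50, 23) = 1/93 - (23² - 57*(-50)) = 1/93 - (529 + 2850) = 1/93 - 1*3379 = 1/93 - 3379 = -314246/93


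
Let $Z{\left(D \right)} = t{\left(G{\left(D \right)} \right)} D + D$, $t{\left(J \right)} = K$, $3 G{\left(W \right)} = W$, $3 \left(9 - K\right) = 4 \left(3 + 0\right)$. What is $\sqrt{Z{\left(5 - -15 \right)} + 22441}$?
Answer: $\sqrt{22561} \approx 150.2$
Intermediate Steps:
$K = 5$ ($K = 9 - \frac{4 \left(3 + 0\right)}{3} = 9 - \frac{4 \cdot 3}{3} = 9 - 4 = 5$)
$G{\left(W \right)} = \frac{W}{3}$
$t{\left(J \right)} = 5$
$Z{\left(D \right)} = 6 D$ ($Z{\left(D \right)} = 5 D + D = 6 D$)
$\sqrt{Z{\left(5 - -15 \right)} + 22441} = \sqrt{6 \left(5 - -15\right) + 22441} = \sqrt{6 \left(5 + 15\right) + 22441} = \sqrt{6 \cdot 20 + 22441} = \sqrt{120 + 22441} = \sqrt{22561}$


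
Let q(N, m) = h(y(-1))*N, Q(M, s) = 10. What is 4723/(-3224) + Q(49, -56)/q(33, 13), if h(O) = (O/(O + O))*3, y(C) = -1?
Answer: -403097/319176 ≈ -1.2629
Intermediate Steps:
h(O) = 3/2 (h(O) = (O/((2*O)))*3 = (O*(1/(2*O)))*3 = (1/2)*3 = 3/2)
q(N, m) = 3*N/2
4723/(-3224) + Q(49, -56)/q(33, 13) = 4723/(-3224) + 10/(((3/2)*33)) = 4723*(-1/3224) + 10/(99/2) = -4723/3224 + 10*(2/99) = -4723/3224 + 20/99 = -403097/319176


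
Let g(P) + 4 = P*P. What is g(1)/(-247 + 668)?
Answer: -3/421 ≈ -0.0071259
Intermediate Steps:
g(P) = -4 + P² (g(P) = -4 + P*P = -4 + P²)
g(1)/(-247 + 668) = (-4 + 1²)/(-247 + 668) = (-4 + 1)/421 = -3*1/421 = -3/421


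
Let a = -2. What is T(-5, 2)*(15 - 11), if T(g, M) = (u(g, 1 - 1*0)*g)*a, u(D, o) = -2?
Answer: -80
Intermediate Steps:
T(g, M) = 4*g (T(g, M) = -2*g*(-2) = 4*g)
T(-5, 2)*(15 - 11) = (4*(-5))*(15 - 11) = -20*4 = -80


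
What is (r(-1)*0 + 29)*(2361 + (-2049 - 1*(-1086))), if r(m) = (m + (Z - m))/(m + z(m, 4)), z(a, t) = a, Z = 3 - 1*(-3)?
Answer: 40542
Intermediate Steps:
Z = 6 (Z = 3 + 3 = 6)
r(m) = 3/m (r(m) = (m + (6 - m))/(m + m) = 6/((2*m)) = 6*(1/(2*m)) = 3/m)
(r(-1)*0 + 29)*(2361 + (-2049 - 1*(-1086))) = ((3/(-1))*0 + 29)*(2361 + (-2049 - 1*(-1086))) = ((3*(-1))*0 + 29)*(2361 + (-2049 + 1086)) = (-3*0 + 29)*(2361 - 963) = (0 + 29)*1398 = 29*1398 = 40542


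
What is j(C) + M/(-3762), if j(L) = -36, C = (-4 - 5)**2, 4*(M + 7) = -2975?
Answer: -16325/456 ≈ -35.800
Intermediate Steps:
M = -3003/4 (M = -7 + (1/4)*(-2975) = -7 - 2975/4 = -3003/4 ≈ -750.75)
C = 81 (C = (-9)**2 = 81)
j(C) + M/(-3762) = -36 - 3003/4/(-3762) = -36 - 3003/4*(-1/3762) = -36 + 91/456 = -16325/456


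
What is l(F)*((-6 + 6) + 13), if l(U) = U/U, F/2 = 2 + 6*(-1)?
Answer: 13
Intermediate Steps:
F = -8 (F = 2*(2 + 6*(-1)) = 2*(2 - 6) = 2*(-4) = -8)
l(U) = 1
l(F)*((-6 + 6) + 13) = 1*((-6 + 6) + 13) = 1*(0 + 13) = 1*13 = 13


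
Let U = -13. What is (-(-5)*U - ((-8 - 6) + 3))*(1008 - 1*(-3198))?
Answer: -227124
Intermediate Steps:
(-(-5)*U - ((-8 - 6) + 3))*(1008 - 1*(-3198)) = (-(-5)*(-13) - ((-8 - 6) + 3))*(1008 - 1*(-3198)) = (-5*13 - (-14 + 3))*(1008 + 3198) = (-65 - 1*(-11))*4206 = (-65 + 11)*4206 = -54*4206 = -227124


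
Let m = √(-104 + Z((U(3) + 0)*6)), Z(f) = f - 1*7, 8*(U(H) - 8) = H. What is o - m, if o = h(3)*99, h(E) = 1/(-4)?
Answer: -99/4 - 9*I*√3/2 ≈ -24.75 - 7.7942*I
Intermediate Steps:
U(H) = 8 + H/8
h(E) = -¼
Z(f) = -7 + f (Z(f) = f - 7 = -7 + f)
m = 9*I*√3/2 (m = √(-104 + (-7 + ((8 + (⅛)*3) + 0)*6)) = √(-104 + (-7 + ((8 + 3/8) + 0)*6)) = √(-104 + (-7 + (67/8 + 0)*6)) = √(-104 + (-7 + (67/8)*6)) = √(-104 + (-7 + 201/4)) = √(-104 + 173/4) = √(-243/4) = 9*I*√3/2 ≈ 7.7942*I)
o = -99/4 (o = -¼*99 = -99/4 ≈ -24.750)
o - m = -99/4 - 9*I*√3/2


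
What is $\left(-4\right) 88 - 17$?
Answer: $-369$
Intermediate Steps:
$\left(-4\right) 88 - 17 = -352 + \left(-48 + 31\right) = -352 - 17 = -369$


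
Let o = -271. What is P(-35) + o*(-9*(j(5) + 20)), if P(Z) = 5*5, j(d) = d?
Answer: 61000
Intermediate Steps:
P(Z) = 25
P(-35) + o*(-9*(j(5) + 20)) = 25 - (-2439)*(5 + 20) = 25 - (-2439)*25 = 25 - 271*(-225) = 25 + 60975 = 61000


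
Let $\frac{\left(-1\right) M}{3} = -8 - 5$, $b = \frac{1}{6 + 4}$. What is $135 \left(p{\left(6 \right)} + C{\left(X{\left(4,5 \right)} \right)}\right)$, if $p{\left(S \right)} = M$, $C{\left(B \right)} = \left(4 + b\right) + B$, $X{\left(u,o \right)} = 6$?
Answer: $\frac{13257}{2} \approx 6628.5$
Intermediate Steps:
$b = \frac{1}{10} \approx 0.1$
$C{\left(B \right)} = \frac{41}{10} + B$ ($C{\left(B \right)} = \left(4 + \frac{1}{10}\right) + B = \frac{41}{10} + B$)
$M = 39$ ($M = - 3 \left(-8 - 5\right) = \left(-3\right) \left(-13\right) = 39$)
$p{\left(S \right)} = 39$
$135 \left(p{\left(6 \right)} + C{\left(X{\left(4,5 \right)} \right)}\right) = 135 \left(39 + \left(\frac{41}{10} + 6\right)\right) = 135 \left(39 + \frac{101}{10}\right) = 135 \cdot \frac{491}{10} = \frac{13257}{2}$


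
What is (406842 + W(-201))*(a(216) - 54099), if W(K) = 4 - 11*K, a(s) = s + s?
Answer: -21952862019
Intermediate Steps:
a(s) = 2*s
(406842 + W(-201))*(a(216) - 54099) = (406842 + (4 - 11*(-201)))*(2*216 - 54099) = (406842 + (4 + 2211))*(432 - 54099) = (406842 + 2215)*(-53667) = 409057*(-53667) = -21952862019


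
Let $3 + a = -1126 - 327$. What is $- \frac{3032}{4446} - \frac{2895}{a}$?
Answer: $\frac{325253}{248976} \approx 1.3064$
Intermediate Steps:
$a = -1456$ ($a = -3 - 1453 = -1456$)
$- \frac{3032}{4446} - \frac{2895}{a} = - \frac{3032}{4446} - \frac{2895}{-1456} = \left(-3032\right) \frac{1}{4446} - - \frac{2895}{1456} = - \frac{1516}{2223} + \frac{2895}{1456} = \frac{325253}{248976}$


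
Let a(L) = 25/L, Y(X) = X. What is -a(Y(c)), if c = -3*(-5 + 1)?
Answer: -25/12 ≈ -2.0833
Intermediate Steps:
c = 12 (c = -3*(-4) = 12)
-a(Y(c)) = -25/12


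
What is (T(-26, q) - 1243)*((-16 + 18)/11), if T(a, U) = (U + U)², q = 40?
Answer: 10314/11 ≈ 937.64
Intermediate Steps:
T(a, U) = 4*U² (T(a, U) = (2*U)² = 4*U²)
(T(-26, q) - 1243)*((-16 + 18)/11) = (4*40² - 1243)*((-16 + 18)/11) = (4*1600 - 1243)*(2*(1/11)) = (6400 - 1243)*(2/11) = 5157*(2/11) = 10314/11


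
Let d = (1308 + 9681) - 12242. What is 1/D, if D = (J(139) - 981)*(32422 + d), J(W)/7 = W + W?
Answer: 1/30078085 ≈ 3.3247e-8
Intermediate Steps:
J(W) = 14*W (J(W) = 7*(W + W) = 7*(2*W) = 14*W)
d = -1253 (d = 10989 - 12242 = -1253)
D = 30078085 (D = (14*139 - 981)*(32422 - 1253) = (1946 - 981)*31169 = 965*31169 = 30078085)
1/D = 1/30078085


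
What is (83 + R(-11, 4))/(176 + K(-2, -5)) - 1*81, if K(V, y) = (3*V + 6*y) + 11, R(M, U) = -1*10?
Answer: -12158/151 ≈ -80.517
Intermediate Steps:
R(M, U) = -10
K(V, y) = 11 + 3*V + 6*y
(83 + R(-11, 4))/(176 + K(-2, -5)) - 1*81 = (83 - 10)/(176 + (11 + 3*(-2) + 6*(-5))) - 1*81 = 73/(176 + (11 - 6 - 30)) - 81 = 73/(176 - 25) - 81 = 73/151 - 81 = -12158/151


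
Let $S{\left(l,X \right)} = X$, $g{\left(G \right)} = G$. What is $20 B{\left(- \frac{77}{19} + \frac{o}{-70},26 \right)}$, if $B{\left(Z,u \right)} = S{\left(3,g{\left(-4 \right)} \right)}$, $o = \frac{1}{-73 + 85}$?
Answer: $-80$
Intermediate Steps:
$o = \frac{1}{12} \approx 0.083333$
$B{\left(Z,u \right)} = -4$
$20 B{\left(- \frac{77}{19} + \frac{o}{-70},26 \right)} = 20 \left(-4\right) = -80$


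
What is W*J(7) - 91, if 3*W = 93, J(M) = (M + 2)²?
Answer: 2420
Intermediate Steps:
J(M) = (2 + M)²
W = 31 (W = (⅓)*93 = 31)
W*J(7) - 91 = 31*(2 + 7)² - 91 = 31*9² - 91 = 31*81 - 91 = 2511 - 91 = 2420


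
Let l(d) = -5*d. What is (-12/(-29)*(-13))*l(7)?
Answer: 5460/29 ≈ 188.28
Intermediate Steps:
(-12/(-29)*(-13))*l(7) = (-12/(-29)*(-13))*(-5*7) = (-12*(-1/29)*(-13))*(-35) = ((12/29)*(-13))*(-35) = -156/29*(-35) = 5460/29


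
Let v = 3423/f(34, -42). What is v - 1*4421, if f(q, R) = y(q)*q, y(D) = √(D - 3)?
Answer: -4421 + 3423*√31/1054 ≈ -4402.9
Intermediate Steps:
y(D) = √(-3 + D)
f(q, R) = q*√(-3 + q) (f(q, R) = √(-3 + q)*q = q*√(-3 + q))
v = 3423*√31/1054 (v = 3423/((34*√(-3 + 34))) = 3423/((34*√31)) = 3423*(√31/1054) = 3423*√31/1054 ≈ 18.082)
v - 1*4421 = 3423*√31/1054 - 1*4421 = 3423*√31/1054 - 4421 = -4421 + 3423*√31/1054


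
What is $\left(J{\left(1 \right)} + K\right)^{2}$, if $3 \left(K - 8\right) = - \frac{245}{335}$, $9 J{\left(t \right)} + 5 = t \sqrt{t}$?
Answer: $\frac{19439281}{363609} \approx 53.462$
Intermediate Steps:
$J{\left(t \right)} = - \frac{5}{9} + \frac{t^{\frac{3}{2}}}{9}$ ($J{\left(t \right)} = - \frac{5}{9} + \frac{t \sqrt{t}}{9} = - \frac{5}{9} + \frac{t^{\frac{3}{2}}}{9}$)
$K = \frac{1559}{201}$ ($K = 8 + \frac{\left(-245\right) \frac{1}{335}}{3} = 8 + \frac{1}{3} \left(- \frac{49}{67}\right) = 8 - \frac{49}{201} = \frac{1559}{201} \approx 7.7562$)
$\left(J{\left(1 \right)} + K\right)^{2} = \left(\left(- \frac{5}{9} + \frac{1^{\frac{3}{2}}}{9}\right) + \frac{1559}{201}\right)^{2} = \left(\left(- \frac{5}{9} + \frac{1}{9} \cdot 1\right) + \frac{1559}{201}\right)^{2} = \left(\left(- \frac{5}{9} + \frac{1}{9}\right) + \frac{1559}{201}\right)^{2} = \left(- \frac{4}{9} + \frac{1559}{201}\right)^{2} = \left(\frac{4409}{603}\right)^{2} = \frac{19439281}{363609}$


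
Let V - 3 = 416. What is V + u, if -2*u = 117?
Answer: 721/2 ≈ 360.50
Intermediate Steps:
V = 419 (V = 3 + 416 = 419)
u = -117/2 (u = -½*117 = -117/2 ≈ -58.500)
V + u = 419 - 117/2 = 721/2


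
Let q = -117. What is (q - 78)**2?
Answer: 38025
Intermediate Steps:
(q - 78)**2 = (-117 - 78)**2 = (-195)**2 = 38025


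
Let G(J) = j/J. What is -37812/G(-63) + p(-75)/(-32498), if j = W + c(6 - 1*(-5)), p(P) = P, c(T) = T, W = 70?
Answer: 2867233769/97494 ≈ 29409.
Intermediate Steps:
j = 81 (j = 70 + (6 - 1*(-5)) = 70 + (6 + 5) = 70 + 11 = 81)
G(J) = 81/J
-37812/G(-63) + p(-75)/(-32498) = -37812/(81/(-63)) - 75/(-32498) = -37812/(81*(-1/63)) - 75*(-1/32498) = -37812/(-9/7) + 75/32498 = -37812*(-7/9) + 75/32498 = 88228/3 + 75/32498 = 2867233769/97494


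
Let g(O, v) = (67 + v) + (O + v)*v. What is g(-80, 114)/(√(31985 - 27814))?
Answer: 4057*√4171/4171 ≈ 62.818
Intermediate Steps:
g(O, v) = 67 + v + v*(O + v) (g(O, v) = (67 + v) + v*(O + v) = 67 + v + v*(O + v))
g(-80, 114)/(√(31985 - 27814)) = (67 + 114 + 114² - 80*114)/(√(31985 - 27814)) = (67 + 114 + 12996 - 9120)/(√4171) = 4057*(√4171/4171) = 4057*√4171/4171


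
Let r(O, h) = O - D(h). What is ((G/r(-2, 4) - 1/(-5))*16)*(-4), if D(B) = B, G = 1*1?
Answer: -32/15 ≈ -2.1333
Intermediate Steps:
G = 1
r(O, h) = O - h
((G/r(-2, 4) - 1/(-5))*16)*(-4) = ((1/(-2 - 1*4) - 1/(-5))*16)*(-4) = ((1/(-2 - 4) - 1*(-⅕))*16)*(-4) = ((1/(-6) + ⅕)*16)*(-4) = ((1*(-⅙) + ⅕)*16)*(-4) = ((-⅙ + ⅕)*16)*(-4) = ((1/30)*16)*(-4) = (8/15)*(-4) = -32/15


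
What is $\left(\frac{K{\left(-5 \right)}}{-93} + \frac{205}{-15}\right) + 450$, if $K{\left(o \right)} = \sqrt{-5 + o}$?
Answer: $\frac{1309}{3} - \frac{i \sqrt{10}}{93} \approx 436.33 - 0.034003 i$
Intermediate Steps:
$\left(\frac{K{\left(-5 \right)}}{-93} + \frac{205}{-15}\right) + 450 = \left(\frac{\sqrt{-5 - 5}}{-93} + \frac{205}{-15}\right) + 450 = \left(\sqrt{-10} \left(- \frac{1}{93}\right) + 205 \left(- \frac{1}{15}\right)\right) + 450 = \left(i \sqrt{10} \left(- \frac{1}{93}\right) - \frac{41}{3}\right) + 450 = \left(- \frac{i \sqrt{10}}{93} - \frac{41}{3}\right) + 450 = \left(- \frac{41}{3} - \frac{i \sqrt{10}}{93}\right) + 450 = \frac{1309}{3} - \frac{i \sqrt{10}}{93}$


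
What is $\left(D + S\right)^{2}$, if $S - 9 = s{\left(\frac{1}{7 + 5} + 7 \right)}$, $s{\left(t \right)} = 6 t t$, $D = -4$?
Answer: $\frac{53949025}{576} \approx 93662.0$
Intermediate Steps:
$s{\left(t \right)} = 6 t^{2}$
$S = \frac{7441}{24}$ ($S = 9 + 6 \left(\frac{1}{7 + 5} + 7\right)^{2} = 9 + 6 \left(\frac{1}{12} + 7\right)^{2} = 9 + 6 \left(\frac{85}{12}\right)^{2} = 9 + 6 \cdot \frac{7225}{144} = 9 + \frac{7225}{24} = \frac{7441}{24} \approx 310.04$)
$\left(D + S\right)^{2} = \left(-4 + \frac{7441}{24}\right)^{2} = \left(\frac{7345}{24}\right)^{2} = \frac{53949025}{576}$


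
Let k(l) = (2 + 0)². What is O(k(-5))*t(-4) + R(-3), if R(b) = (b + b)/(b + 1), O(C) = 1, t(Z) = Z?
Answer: -1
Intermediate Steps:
k(l) = 4 (k(l) = 2² = 4)
R(b) = 2*b/(1 + b) (R(b) = (2*b)/(1 + b) = 2*b/(1 + b))
O(k(-5))*t(-4) + R(-3) = 1*(-4) + 2*(-3)/(1 - 3) = -4 + 2*(-3)/(-2) = -4 + 2*(-3)*(-½) = -4 + 3 = -1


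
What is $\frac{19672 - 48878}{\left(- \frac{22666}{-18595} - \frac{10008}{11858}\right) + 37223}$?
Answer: $- \frac{3219954344530}{4103867967699} \approx -0.78461$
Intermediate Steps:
$\frac{19672 - 48878}{\left(- \frac{22666}{-18595} - \frac{10008}{11858}\right) + 37223} = - \frac{29206}{\left(\left(-22666\right) \left(- \frac{1}{18595}\right) - \frac{5004}{5929}\right) + 37223} = - \frac{29206}{\left(\frac{22666}{18595} - \frac{5004}{5929}\right) + 37223} = - \frac{29206}{\frac{41337334}{110249755} + 37223} = - \frac{29206}{\frac{4103867967699}{110249755}} = \left(-29206\right) \frac{110249755}{4103867967699} = - \frac{3219954344530}{4103867967699}$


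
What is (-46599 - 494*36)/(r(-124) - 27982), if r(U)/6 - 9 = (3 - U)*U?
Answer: 64383/122416 ≈ 0.52594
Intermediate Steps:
r(U) = 54 + 6*U*(3 - U) (r(U) = 54 + 6*((3 - U)*U) = 54 + 6*(U*(3 - U)) = 54 + 6*U*(3 - U))
(-46599 - 494*36)/(r(-124) - 27982) = (-46599 - 494*36)/((54 - 6*(-124)² + 18*(-124)) - 27982) = (-46599 - 17784)/((54 - 6*15376 - 2232) - 27982) = -64383/((54 - 92256 - 2232) - 27982) = -64383/(-94434 - 27982) = -64383/(-122416) = -64383*(-1/122416) = 64383/122416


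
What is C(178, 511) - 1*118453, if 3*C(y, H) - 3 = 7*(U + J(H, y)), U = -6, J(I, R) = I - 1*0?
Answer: -351821/3 ≈ -1.1727e+5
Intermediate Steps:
J(I, R) = I (J(I, R) = I + 0 = I)
C(y, H) = -13 + 7*H/3 (C(y, H) = 1 + (7*(-6 + H))/3 = 1 + (-42 + 7*H)/3 = 1 + (-14 + 7*H/3) = -13 + 7*H/3)
C(178, 511) - 1*118453 = (-13 + (7/3)*511) - 1*118453 = (-13 + 3577/3) - 118453 = 3538/3 - 118453 = -351821/3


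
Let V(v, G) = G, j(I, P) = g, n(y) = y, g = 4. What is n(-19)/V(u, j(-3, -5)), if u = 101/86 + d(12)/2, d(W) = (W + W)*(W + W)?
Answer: -19/4 ≈ -4.7500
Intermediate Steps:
d(W) = 4*W² (d(W) = (2*W)*(2*W) = 4*W²)
j(I, P) = 4
u = 24869/86 (u = 101/86 + (4*12²)/2 = 101*(1/86) + (4*144)*(½) = 101/86 + 576*(½) = 101/86 + 288 = 24869/86 ≈ 289.17)
n(-19)/V(u, j(-3, -5)) = -19/4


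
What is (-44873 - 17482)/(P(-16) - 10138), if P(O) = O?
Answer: 62355/10154 ≈ 6.1409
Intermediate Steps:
(-44873 - 17482)/(P(-16) - 10138) = (-44873 - 17482)/(-16 - 10138) = -62355/(-10154) = -62355*(-1/10154) = 62355/10154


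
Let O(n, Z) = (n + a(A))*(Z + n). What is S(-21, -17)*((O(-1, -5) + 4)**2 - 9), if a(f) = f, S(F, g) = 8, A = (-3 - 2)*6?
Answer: 288728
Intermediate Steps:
A = -30 (A = -5*6 = -30)
O(n, Z) = (-30 + n)*(Z + n) (O(n, Z) = (n - 30)*(Z + n) = (-30 + n)*(Z + n))
S(-21, -17)*((O(-1, -5) + 4)**2 - 9) = 8*((((-1)**2 - 30*(-5) - 30*(-1) - 5*(-1)) + 4)**2 - 9) = 8*(((1 + 150 + 30 + 5) + 4)**2 - 9) = 8*((186 + 4)**2 - 9) = 8*(190**2 - 9) = 8*(36100 - 9) = 8*36091 = 288728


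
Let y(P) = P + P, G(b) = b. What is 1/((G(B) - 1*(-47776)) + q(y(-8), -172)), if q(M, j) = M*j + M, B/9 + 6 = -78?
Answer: 1/49756 ≈ 2.0098e-5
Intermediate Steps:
B = -756 (B = -54 + 9*(-78) = -54 - 702 = -756)
y(P) = 2*P
q(M, j) = M + M*j
1/((G(B) - 1*(-47776)) + q(y(-8), -172)) = 1/((-756 - 1*(-47776)) + (2*(-8))*(1 - 172)) = 1/((-756 + 47776) - 16*(-171)) = 1/(47020 + 2736) = 1/49756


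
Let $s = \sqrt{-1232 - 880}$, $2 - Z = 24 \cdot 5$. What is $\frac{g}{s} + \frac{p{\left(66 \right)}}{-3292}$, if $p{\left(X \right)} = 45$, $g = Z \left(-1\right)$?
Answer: $- \frac{45}{3292} - \frac{59 i \sqrt{33}}{132} \approx -0.01367 - 2.5676 i$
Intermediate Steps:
$Z = -118$ ($Z = 2 - 24 \cdot 5 = 2 - 120 = -118$)
$g = 118$ ($g = \left(-118\right) \left(-1\right) = 118$)
$s = 8 i \sqrt{33}$ ($s = \sqrt{-2112} = 8 i \sqrt{33} \approx 45.956 i$)
$\frac{g}{s} + \frac{p{\left(66 \right)}}{-3292} = \frac{118}{8 i \sqrt{33}} + \frac{45}{-3292} = 118 \left(- \frac{i \sqrt{33}}{264}\right) + 45 \left(- \frac{1}{3292}\right) = - \frac{59 i \sqrt{33}}{132} - \frac{45}{3292} = - \frac{45}{3292} - \frac{59 i \sqrt{33}}{132}$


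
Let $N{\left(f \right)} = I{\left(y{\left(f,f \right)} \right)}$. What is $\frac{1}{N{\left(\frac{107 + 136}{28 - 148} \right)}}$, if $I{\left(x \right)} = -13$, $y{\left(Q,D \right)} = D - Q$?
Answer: $- \frac{1}{13} \approx -0.076923$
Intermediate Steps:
$N{\left(f \right)} = -13$
$\frac{1}{N{\left(\frac{107 + 136}{28 - 148} \right)}} = \frac{1}{-13} = - \frac{1}{13}$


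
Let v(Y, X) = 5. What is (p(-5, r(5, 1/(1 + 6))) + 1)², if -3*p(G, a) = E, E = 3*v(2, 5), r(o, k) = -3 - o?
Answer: 16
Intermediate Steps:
E = 15 (E = 3*5 = 15)
p(G, a) = -5 (p(G, a) = -⅓*15 = -5)
(p(-5, r(5, 1/(1 + 6))) + 1)² = (-5 + 1)² = (-4)² = 16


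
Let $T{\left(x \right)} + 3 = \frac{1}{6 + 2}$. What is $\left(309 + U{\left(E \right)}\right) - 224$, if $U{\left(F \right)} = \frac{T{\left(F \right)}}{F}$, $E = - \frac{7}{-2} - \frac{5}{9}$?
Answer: $\frac{17813}{212} \approx 84.024$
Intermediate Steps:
$T{\left(x \right)} = - \frac{23}{8}$ ($T{\left(x \right)} = -3 + \frac{1}{6 + 2} = -3 + \frac{1}{8} = - \frac{23}{8}$)
$E = \frac{53}{18}$ ($E = \left(-7\right) \left(- \frac{1}{2}\right) - \frac{5}{9} = \frac{7}{2} - \frac{5}{9} = \frac{53}{18} \approx 2.9444$)
$U{\left(F \right)} = - \frac{23}{8 F}$
$\left(309 + U{\left(E \right)}\right) - 224 = \left(309 - \frac{23}{8 \cdot \frac{53}{18}}\right) - 224 = \left(309 - \frac{207}{212}\right) - 224 = \frac{65301}{212} - 224 = \frac{17813}{212}$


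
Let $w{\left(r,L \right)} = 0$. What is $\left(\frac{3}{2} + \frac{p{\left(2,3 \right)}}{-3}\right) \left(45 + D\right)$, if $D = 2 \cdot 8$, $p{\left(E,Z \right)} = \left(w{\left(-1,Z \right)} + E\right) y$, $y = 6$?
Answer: $- \frac{305}{2} \approx -152.5$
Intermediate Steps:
$p{\left(E,Z \right)} = 6 E$ ($p{\left(E,Z \right)} = \left(0 + E\right) 6 = E 6 = 6 E$)
$D = 16$
$\left(\frac{3}{2} + \frac{p{\left(2,3 \right)}}{-3}\right) \left(45 + D\right) = \left(\frac{3}{2} + \frac{6 \cdot 2}{-3}\right) \left(45 + 16\right) = \left(3 \cdot \frac{1}{2} + 12 \left(- \frac{1}{3}\right)\right) 61 = \left(\frac{3}{2} - 4\right) 61 = \left(- \frac{5}{2}\right) 61 = - \frac{305}{2}$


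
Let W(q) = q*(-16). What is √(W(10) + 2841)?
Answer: √2681 ≈ 51.778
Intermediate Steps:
W(q) = -16*q
√(W(10) + 2841) = √(-16*10 + 2841) = √(-160 + 2841) = √2681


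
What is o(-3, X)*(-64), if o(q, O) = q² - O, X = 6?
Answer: -192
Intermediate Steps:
o(-3, X)*(-64) = ((-3)² - 1*6)*(-64) = (9 - 6)*(-64) = 3*(-64) = -192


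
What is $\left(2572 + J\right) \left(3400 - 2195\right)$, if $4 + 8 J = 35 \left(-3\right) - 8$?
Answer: $\frac{24653095}{8} \approx 3.0816 \cdot 10^{6}$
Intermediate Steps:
$J = - \frac{117}{8}$ ($J = - \frac{1}{2} + \frac{35 \left(-3\right) - 8}{8} = - \frac{1}{2} + \frac{-105 - 8}{8} = - \frac{1}{2} + \frac{1}{8} \left(-113\right) = - \frac{1}{2} - \frac{113}{8} = - \frac{117}{8} \approx -14.625$)
$\left(2572 + J\right) \left(3400 - 2195\right) = \left(2572 - \frac{117}{8}\right) \left(3400 - 2195\right) = \frac{20459}{8} \cdot 1205 = \frac{24653095}{8}$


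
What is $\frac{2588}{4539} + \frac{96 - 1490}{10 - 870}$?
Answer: $\frac{4276523}{1951770} \approx 2.1911$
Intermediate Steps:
$\frac{2588}{4539} + \frac{96 - 1490}{10 - 870} = 2588 \cdot \frac{1}{4539} - \frac{1394}{10 - 870} = \frac{2588}{4539} - \frac{1394}{-860} = \frac{2588}{4539} - - \frac{697}{430} = \frac{2588}{4539} + \frac{697}{430} = \frac{4276523}{1951770}$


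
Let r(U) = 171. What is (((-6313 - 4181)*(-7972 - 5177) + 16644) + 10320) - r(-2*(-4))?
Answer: 138012399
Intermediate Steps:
(((-6313 - 4181)*(-7972 - 5177) + 16644) + 10320) - r(-2*(-4)) = (((-6313 - 4181)*(-7972 - 5177) + 16644) + 10320) - 1*171 = ((-10494*(-13149) + 16644) + 10320) - 171 = ((137985606 + 16644) + 10320) - 171 = (138002250 + 10320) - 171 = 138012570 - 171 = 138012399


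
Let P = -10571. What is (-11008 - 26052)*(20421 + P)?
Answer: -365041000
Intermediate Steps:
(-11008 - 26052)*(20421 + P) = (-11008 - 26052)*(20421 - 10571) = -37060*9850 = -365041000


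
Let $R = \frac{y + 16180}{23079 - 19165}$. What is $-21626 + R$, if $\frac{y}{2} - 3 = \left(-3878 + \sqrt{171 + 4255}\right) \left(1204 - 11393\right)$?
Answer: $- \frac{2801047}{1957} - \frac{10189 \sqrt{4426}}{1957} \approx -1777.7$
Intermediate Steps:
$y = 79025890 - 20378 \sqrt{4426}$ ($y = 6 + 2 \left(-3878 + \sqrt{171 + 4255}\right) \left(1204 - 11393\right) = 6 + 2 \left(-3878 + \sqrt{4426}\right) \left(-10189\right) = 6 + 2 \left(39512942 - 10189 \sqrt{4426}\right) = 6 + \left(79025884 - 20378 \sqrt{4426}\right) = 79025890 - 20378 \sqrt{4426} \approx 7.767 \cdot 10^{7}$)
$R = \frac{39521035}{1957} - \frac{10189 \sqrt{4426}}{1957}$ ($R = \frac{\left(79025890 - 20378 \sqrt{4426}\right) + 16180}{23079 - 19165} = \frac{79042070 - 20378 \sqrt{4426}}{3914} = \left(79042070 - 20378 \sqrt{4426}\right) \frac{1}{3914} = \frac{39521035}{1957} - \frac{10189 \sqrt{4426}}{1957} \approx 19848.0$)
$-21626 + R = -21626 + \left(\frac{39521035}{1957} - \frac{10189 \sqrt{4426}}{1957}\right) = - \frac{2801047}{1957} - \frac{10189 \sqrt{4426}}{1957}$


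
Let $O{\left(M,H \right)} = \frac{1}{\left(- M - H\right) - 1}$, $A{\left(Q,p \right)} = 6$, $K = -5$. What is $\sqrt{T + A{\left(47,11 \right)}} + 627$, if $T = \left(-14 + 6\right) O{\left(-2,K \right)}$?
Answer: $627 + \frac{\sqrt{42}}{3} \approx 629.16$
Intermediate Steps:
$O{\left(M,H \right)} = \frac{1}{-1 - H - M}$ ($O{\left(M,H \right)} = \frac{1}{\left(- H - M\right) - 1} = \frac{1}{-1 - H - M}$)
$T = - \frac{4}{3}$ ($T = \left(-14 + 6\right) \left(- \frac{1}{1 - 5 - 2}\right) = - 8 \left(- \frac{1}{-6}\right) = - 8 \left(\left(-1\right) \left(- \frac{1}{6}\right)\right) = \left(-8\right) \frac{1}{6} = - \frac{4}{3} \approx -1.3333$)
$\sqrt{T + A{\left(47,11 \right)}} + 627 = \sqrt{- \frac{4}{3} + 6} + 627 = \sqrt{\frac{14}{3}} + 627 = \frac{\sqrt{42}}{3} + 627 = 627 + \frac{\sqrt{42}}{3}$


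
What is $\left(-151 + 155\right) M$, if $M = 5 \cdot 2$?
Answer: $40$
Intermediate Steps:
$M = 10$
$\left(-151 + 155\right) M = \left(-151 + 155\right) 10 = 4 \cdot 10 = 40$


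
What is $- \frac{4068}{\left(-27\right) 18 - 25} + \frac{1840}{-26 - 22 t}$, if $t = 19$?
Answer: $\frac{216488}{56721} \approx 3.8167$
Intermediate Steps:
$- \frac{4068}{\left(-27\right) 18 - 25} + \frac{1840}{-26 - 22 t} = - \frac{4068}{\left(-27\right) 18 - 25} + \frac{1840}{-26 - 418} = - \frac{4068}{-486 - 25} + \frac{1840}{-26 - 418} = - \frac{4068}{-511} + \frac{1840}{-444} = \left(-4068\right) \left(- \frac{1}{511}\right) + 1840 \left(- \frac{1}{444}\right) = \frac{4068}{511} - \frac{460}{111} = \frac{216488}{56721}$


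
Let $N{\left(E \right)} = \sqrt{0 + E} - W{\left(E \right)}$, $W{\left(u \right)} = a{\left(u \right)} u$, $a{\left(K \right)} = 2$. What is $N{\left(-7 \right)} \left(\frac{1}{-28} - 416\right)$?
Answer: $- \frac{11649}{2} - \frac{11649 i \sqrt{7}}{28} \approx -5824.5 - 1100.7 i$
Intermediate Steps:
$W{\left(u \right)} = 2 u$
$N{\left(E \right)} = \sqrt{E} - 2 E$ ($N{\left(E \right)} = \sqrt{0 + E} - 2 E = \sqrt{E} - 2 E$)
$N{\left(-7 \right)} \left(\frac{1}{-28} - 416\right) = \left(\sqrt{-7} - -14\right) \left(\frac{1}{-28} - 416\right) = \left(i \sqrt{7} + 14\right) \left(- \frac{1}{28} - 416\right) = \left(14 + i \sqrt{7}\right) \left(- \frac{11649}{28}\right) = - \frac{11649}{2} - \frac{11649 i \sqrt{7}}{28}$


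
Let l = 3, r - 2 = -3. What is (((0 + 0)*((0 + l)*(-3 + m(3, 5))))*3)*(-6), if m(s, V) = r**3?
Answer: 0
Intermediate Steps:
r = -1 (r = 2 - 3 = -1)
m(s, V) = -1 (m(s, V) = (-1)**3 = -1)
(((0 + 0)*((0 + l)*(-3 + m(3, 5))))*3)*(-6) = (((0 + 0)*((0 + 3)*(-3 - 1)))*3)*(-6) = ((0*(3*(-4)))*3)*(-6) = ((0*(-12))*3)*(-6) = (0*3)*(-6) = 0*(-6) = 0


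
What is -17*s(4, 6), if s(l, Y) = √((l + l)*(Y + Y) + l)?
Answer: -170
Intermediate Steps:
s(l, Y) = √(l + 4*Y*l) (s(l, Y) = √((2*l)*(2*Y) + l) = √(4*Y*l + l) = √(l + 4*Y*l))
-17*s(4, 6) = -17*2*√(1 + 4*6) = -17*2*√(1 + 24) = -17*√(4*25) = -17*√100 = -17*10 = -170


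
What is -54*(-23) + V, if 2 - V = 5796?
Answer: -4552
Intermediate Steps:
V = -5794 (V = 2 - 1*5796 = 2 - 5796 = -5794)
-54*(-23) + V = -54*(-23) - 5794 = 1242 - 5794 = -4552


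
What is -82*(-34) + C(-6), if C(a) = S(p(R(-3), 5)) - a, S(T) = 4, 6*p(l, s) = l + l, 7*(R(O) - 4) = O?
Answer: 2798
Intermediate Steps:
R(O) = 4 + O/7
p(l, s) = l/3 (p(l, s) = (l + l)/6 = (2*l)/6 = l/3)
C(a) = 4 - a
-82*(-34) + C(-6) = -82*(-34) + (4 - 1*(-6)) = 2788 + (4 + 6) = 2788 + 10 = 2798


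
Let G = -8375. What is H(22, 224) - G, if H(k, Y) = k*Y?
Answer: 13303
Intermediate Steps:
H(k, Y) = Y*k
H(22, 224) - G = 224*22 - 1*(-8375) = 4928 + 8375 = 13303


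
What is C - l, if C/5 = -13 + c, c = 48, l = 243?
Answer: -68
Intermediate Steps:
C = 175 (C = 5*(-13 + 48) = 5*35 = 175)
C - l = 175 - 1*243 = 175 - 243 = -68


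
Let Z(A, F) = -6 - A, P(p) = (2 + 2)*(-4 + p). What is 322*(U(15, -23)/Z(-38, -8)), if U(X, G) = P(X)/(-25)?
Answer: -1771/100 ≈ -17.710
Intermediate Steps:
P(p) = -16 + 4*p (P(p) = 4*(-4 + p) = -16 + 4*p)
U(X, G) = 16/25 - 4*X/25 (U(X, G) = (-16 + 4*X)/(-25) = (-16 + 4*X)*(-1/25) = 16/25 - 4*X/25)
322*(U(15, -23)/Z(-38, -8)) = 322*((16/25 - 4/25*15)/(-6 - 1*(-38))) = 322*((16/25 - 12/5)/(-6 + 38)) = 322*(-44/25/32) = 322*(-44/25*1/32) = 322*(-11/200) = -1771/100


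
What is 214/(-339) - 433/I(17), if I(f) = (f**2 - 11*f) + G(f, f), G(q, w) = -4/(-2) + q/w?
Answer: -56419/11865 ≈ -4.7551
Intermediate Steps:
G(q, w) = 2 + q/w (G(q, w) = -4*(-1/2) + q/w = 2 + q/w)
I(f) = 3 + f**2 - 11*f (I(f) = (f**2 - 11*f) + (2 + f/f) = (f**2 - 11*f) + (2 + 1) = (f**2 - 11*f) + 3 = 3 + f**2 - 11*f)
214/(-339) - 433/I(17) = 214/(-339) - 433/(3 + 17**2 - 11*17) = 214*(-1/339) - 433/(3 + 289 - 187) = -214/339 - 433/105 = -56419/11865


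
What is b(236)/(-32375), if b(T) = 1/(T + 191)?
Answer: -1/13824125 ≈ -7.2337e-8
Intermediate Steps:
b(T) = 1/(191 + T)
b(236)/(-32375) = 1/((191 + 236)*(-32375)) = -1/32375/427 = (1/427)*(-1/32375) = -1/13824125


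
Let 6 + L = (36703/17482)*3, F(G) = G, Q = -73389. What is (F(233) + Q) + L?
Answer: -1278907975/17482 ≈ -73156.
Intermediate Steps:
L = 5217/17482 (L = -6 + (36703/17482)*3 = -6 + 110109/17482 = 5217/17482 ≈ 0.29842)
(F(233) + Q) + L = (233 - 73389) + 5217/17482 = -73156 + 5217/17482 = -1278907975/17482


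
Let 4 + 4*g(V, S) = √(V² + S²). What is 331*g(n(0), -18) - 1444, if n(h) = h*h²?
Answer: -571/2 ≈ -285.50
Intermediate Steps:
n(h) = h³
g(V, S) = -1 + √(S² + V²)/4 (g(V, S) = -1 + √(V² + S²)/4 = -1 + √(S² + V²)/4)
331*g(n(0), -18) - 1444 = 331*(-1 + √((-18)² + (0³)²)/4) - 1444 = 331*(-1 + √(324 + 0²)/4) - 1444 = 331*(-1 + √(324 + 0)/4) - 1444 = 331*(-1 + √324/4) - 1444 = 331*(-1 + (¼)*18) - 1444 = 331*(-1 + 9/2) - 1444 = 331*(7/2) - 1444 = 2317/2 - 1444 = -571/2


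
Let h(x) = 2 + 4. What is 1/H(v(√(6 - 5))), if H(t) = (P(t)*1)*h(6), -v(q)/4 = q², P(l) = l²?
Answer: 1/96 ≈ 0.010417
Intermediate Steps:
h(x) = 6
v(q) = -4*q²
H(t) = 6*t² (H(t) = (t²*1)*6 = t²*6 = 6*t²)
1/H(v(√(6 - 5))) = 1/(6*(-4*(√(6 - 5))²)²) = 1/(6*(-4*(√1)²)²) = 1/(6*(-4*1²)²) = 1/(6*(-4*1)²) = 1/(6*(-4)²) = 1/(6*16) = 1/96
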